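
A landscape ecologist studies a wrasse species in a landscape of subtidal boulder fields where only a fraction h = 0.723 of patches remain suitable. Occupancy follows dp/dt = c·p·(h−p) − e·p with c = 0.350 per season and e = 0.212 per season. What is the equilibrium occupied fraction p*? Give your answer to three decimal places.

Setting dp/dt = 0 and dividing by p* gives c·(h−p*) = e.
So p* = h − e/c = 0.723 − 0.212/0.350 = 0.723 − 0.6057 = 0.1173.

0.117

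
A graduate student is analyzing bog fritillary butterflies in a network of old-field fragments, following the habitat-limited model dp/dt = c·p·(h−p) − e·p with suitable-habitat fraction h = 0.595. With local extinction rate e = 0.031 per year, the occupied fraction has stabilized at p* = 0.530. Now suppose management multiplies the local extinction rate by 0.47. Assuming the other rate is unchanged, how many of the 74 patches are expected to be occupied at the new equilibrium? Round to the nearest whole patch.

Balance c(h−p*) = e gives c = e/(0.595 − 0.53000) = 0.031/0.06500 = 0.47692.
New p* = 0.595 − e/c = 0.595 − 0.01457/0.47692 = 0.56445.
Expected occupied = 74 × 0.56445 = 41.77 ≈ 42.

42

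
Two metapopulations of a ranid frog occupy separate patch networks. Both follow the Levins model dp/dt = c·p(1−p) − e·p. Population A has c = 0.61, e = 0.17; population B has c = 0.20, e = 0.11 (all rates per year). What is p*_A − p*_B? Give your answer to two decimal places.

A: p*_A = 1 − 0.17/0.61 = 0.7213.
B: p*_B = 1 − 0.11/0.20 = 0.4500.
p*_A − p*_B = 0.7213 − 0.4500 = 0.2713.

0.27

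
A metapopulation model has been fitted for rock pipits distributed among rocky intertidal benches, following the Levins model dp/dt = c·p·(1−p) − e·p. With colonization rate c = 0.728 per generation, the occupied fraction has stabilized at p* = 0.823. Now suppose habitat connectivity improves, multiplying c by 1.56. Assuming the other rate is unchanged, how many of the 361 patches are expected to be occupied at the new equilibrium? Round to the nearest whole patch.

320

Balance c(1−p*) = e gives e = 0.728×(1 − 0.82300) = 0.12886.
New p* = 1 − e/c = 1 − 0.12886/1.13568 = 0.88653.
Expected occupied = 361 × 0.88653 = 320.04 ≈ 320.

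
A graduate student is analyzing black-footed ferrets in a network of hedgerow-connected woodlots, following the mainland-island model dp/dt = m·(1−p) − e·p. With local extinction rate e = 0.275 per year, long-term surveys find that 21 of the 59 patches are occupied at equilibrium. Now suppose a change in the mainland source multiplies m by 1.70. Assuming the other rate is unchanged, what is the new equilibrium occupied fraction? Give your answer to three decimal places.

0.484

Observed p* = 21/59 = 0.35593.
Balance m(1−p*) = e·p* gives m = e·p*/(1−p*) = 0.275×0.35593/0.64407 = 0.15197.
New p* = m/(m+e) = 0.25835/(0.25835+0.27500) = 0.48439.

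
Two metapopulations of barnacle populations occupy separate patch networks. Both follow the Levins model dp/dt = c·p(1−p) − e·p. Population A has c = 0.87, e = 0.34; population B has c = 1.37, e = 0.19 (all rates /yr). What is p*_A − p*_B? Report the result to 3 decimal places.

-0.252

A: p*_A = 1 − 0.34/0.87 = 0.6092.
B: p*_B = 1 − 0.19/1.37 = 0.8613.
p*_A − p*_B = 0.6092 − 0.8613 = -0.2521.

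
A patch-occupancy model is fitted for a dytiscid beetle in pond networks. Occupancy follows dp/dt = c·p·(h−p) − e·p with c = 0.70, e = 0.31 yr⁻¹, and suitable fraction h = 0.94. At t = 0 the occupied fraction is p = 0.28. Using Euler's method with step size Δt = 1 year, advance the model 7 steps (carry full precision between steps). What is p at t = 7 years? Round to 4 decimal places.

Update rule: p ← p + [c·p·(h−p) − e·p]·Δt with Δt = 1.
t = 1: p = 0.28000 + (+0.04256) = 0.32256
t = 2: p = 0.32256 + (+0.03942) = 0.36198
t = 3: p = 0.36198 + (+0.03425) = 0.39623
t = 4: p = 0.39623 + (+0.02799) = 0.42422
t = 5: p = 0.42422 + (+0.02166) = 0.44587
t = 6: p = 0.44587 + (+0.01600) = 0.46187
t = 7: p = 0.46187 + (+0.01140) = 0.47328

0.4733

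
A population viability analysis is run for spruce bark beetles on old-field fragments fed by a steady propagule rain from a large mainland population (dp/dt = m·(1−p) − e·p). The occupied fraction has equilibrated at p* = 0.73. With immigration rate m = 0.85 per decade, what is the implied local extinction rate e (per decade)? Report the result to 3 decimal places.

At equilibrium m(1−p*) = e·p*, so e = m(1−p*)/p*.
e = 0.85 × 0.2700 / 0.73 = 0.3144.

0.314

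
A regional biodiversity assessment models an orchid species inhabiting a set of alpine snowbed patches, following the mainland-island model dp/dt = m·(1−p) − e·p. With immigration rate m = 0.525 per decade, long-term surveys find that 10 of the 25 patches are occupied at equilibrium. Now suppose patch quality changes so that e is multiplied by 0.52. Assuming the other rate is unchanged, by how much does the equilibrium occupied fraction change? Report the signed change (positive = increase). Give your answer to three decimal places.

Observed p* = 10/25 = 0.40000.
Balance m(1−p*) = e·p* gives e = m(1−p*)/p* = 0.525×0.60000/0.40000 = 0.78750.
New p* = m/(m+e) = 0.52500/(0.52500+0.40950) = 0.56180.
Δp* = 0.56180 − 0.40000 = +0.16180.

0.162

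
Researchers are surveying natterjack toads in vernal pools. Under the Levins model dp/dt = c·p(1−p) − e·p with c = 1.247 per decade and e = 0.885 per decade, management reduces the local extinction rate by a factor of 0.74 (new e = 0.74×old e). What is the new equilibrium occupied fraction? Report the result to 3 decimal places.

Before: p* = 1 − 0.885/1.247 = 0.2903.
After the change, c = 1.247, e = 0.6549, so p* = 1 − 0.6549/1.247 = 0.4748.

0.475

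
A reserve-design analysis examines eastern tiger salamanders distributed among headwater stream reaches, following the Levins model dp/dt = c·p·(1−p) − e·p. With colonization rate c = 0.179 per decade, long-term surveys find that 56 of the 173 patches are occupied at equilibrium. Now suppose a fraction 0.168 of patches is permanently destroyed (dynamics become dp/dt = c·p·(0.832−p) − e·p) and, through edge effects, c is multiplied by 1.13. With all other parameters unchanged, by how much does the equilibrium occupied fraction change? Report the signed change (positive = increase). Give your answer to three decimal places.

-0.090

Observed p* = 56/173 = 0.32370.
Balance c(1−p*) = e gives e = 0.179×(1 − 0.32370) = 0.12106.
New p* = 0.832 − e/c = 0.832 − 0.12106/0.20227 = 0.23349.
Δp* = 0.23349 − 0.32370 = -0.09021.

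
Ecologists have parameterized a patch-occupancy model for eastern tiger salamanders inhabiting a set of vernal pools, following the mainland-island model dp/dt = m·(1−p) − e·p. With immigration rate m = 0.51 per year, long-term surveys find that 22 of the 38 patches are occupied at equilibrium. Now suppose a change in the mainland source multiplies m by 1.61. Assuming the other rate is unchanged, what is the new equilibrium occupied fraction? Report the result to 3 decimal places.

Observed p* = 22/38 = 0.57895.
Balance m(1−p*) = e·p* gives e = m(1−p*)/p* = 0.51×0.42105/0.57895 = 0.37091.
New p* = m/(m+e) = 0.82110/(0.82110+0.37091) = 0.68884.

0.689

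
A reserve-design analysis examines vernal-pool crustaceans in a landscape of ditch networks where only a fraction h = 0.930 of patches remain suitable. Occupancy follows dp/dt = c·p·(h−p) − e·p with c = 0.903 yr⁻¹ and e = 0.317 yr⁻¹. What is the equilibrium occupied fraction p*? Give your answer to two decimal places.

0.58

Setting dp/dt = 0 and dividing by p* gives c·(h−p*) = e.
So p* = h − e/c = 0.930 − 0.317/0.903 = 0.930 − 0.3511 = 0.5789.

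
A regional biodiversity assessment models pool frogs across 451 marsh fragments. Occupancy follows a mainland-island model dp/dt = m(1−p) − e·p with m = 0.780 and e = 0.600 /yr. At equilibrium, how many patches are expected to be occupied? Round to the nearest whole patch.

255

p* = m/(m+e) = 0.780/1.3800 = 0.5652.
Expected occupied patches = N × p* = 451 × 0.5652 = 254.91 ≈ 255.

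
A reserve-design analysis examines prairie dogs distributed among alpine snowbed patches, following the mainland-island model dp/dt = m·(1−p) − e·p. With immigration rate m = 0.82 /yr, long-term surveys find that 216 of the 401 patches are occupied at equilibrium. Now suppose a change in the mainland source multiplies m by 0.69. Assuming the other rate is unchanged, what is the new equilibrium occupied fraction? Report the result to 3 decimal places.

Observed p* = 216/401 = 0.53865.
Balance m(1−p*) = e·p* gives e = m(1−p*)/p* = 0.82×0.46135/0.53865 = 0.70232.
New p* = m/(m+e) = 0.56580/(0.56580+0.70232) = 0.44617.

0.446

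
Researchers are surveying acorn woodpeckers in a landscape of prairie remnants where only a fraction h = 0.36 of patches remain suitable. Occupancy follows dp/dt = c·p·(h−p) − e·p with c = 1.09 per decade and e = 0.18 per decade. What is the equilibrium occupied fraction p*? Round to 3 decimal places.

0.195

Setting dp/dt = 0 and dividing by p* gives c·(h−p*) = e.
So p* = h − e/c = 0.36 − 0.18/1.09 = 0.36 − 0.1651 = 0.1949.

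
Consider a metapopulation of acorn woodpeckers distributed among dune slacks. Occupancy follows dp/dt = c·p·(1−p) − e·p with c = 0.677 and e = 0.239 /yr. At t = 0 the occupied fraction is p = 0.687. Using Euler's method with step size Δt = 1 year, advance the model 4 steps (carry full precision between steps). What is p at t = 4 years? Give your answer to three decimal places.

Update rule: p ← p + [c·p·(1−p) − e·p]·Δt with Δt = 1.
step 1: Δp = -0.01862, p = 0.66838
step 2: Δp = -0.00969, p = 0.65869
step 3: Δp = -0.00523, p = 0.65347
step 4: Δp = -0.00287, p = 0.65059

0.651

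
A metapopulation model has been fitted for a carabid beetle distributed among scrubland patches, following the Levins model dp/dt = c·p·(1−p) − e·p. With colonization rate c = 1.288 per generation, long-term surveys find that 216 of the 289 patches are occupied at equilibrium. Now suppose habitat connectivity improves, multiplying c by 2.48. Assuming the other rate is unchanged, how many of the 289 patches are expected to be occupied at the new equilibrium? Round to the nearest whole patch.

260

Observed p* = 216/289 = 0.74740.
Balance c(1−p*) = e gives e = 1.288×(1 − 0.74740) = 0.32535.
New p* = 1 − e/c = 1 − 0.32535/3.19424 = 0.89814.
Expected occupied = 289 × 0.89814 = 259.56 ≈ 260.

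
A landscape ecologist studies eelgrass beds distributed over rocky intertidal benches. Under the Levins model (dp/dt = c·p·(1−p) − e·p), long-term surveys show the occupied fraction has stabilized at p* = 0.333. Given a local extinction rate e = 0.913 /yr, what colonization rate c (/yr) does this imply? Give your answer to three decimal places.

At equilibrium c(1−p*) = e, so c = e/(1−p*).
c = 0.913/(1 − 0.333) = 0.913/0.6670 = 1.3688.

1.369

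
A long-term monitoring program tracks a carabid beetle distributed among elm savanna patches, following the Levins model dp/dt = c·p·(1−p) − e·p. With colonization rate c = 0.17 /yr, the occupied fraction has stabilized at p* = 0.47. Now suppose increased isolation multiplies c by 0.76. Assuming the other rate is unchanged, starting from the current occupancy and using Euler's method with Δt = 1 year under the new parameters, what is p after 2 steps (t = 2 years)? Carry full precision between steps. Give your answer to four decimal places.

0.4505

Balance c(1−p*) = e gives e = 0.17×(1 − 0.47000) = 0.09010.
Starting from p₀ = 0.47000; update p ← p + (dp/dt)·Δt with the new parameters.
p: 0.47000 → 0.45984  (Δp = -0.01016)
p: 0.45984 → 0.45050  (Δp = -0.00934)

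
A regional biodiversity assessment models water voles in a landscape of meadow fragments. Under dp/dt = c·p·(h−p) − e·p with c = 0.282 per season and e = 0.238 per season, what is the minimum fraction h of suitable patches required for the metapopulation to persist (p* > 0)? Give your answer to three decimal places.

0.844

p* = h − e/c is positive only when h > e/c.
h_min = e/c = 0.238/0.282 = 0.8440.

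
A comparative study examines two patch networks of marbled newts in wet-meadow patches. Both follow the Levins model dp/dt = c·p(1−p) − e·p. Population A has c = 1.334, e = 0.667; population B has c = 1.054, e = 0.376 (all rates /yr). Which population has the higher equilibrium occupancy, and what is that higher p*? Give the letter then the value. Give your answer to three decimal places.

A: p*_A = 1 − 0.667/1.334 = 0.5000.
B: p*_B = 1 − 0.376/1.054 = 0.6433.
B is higher at 0.6433.

B, 0.643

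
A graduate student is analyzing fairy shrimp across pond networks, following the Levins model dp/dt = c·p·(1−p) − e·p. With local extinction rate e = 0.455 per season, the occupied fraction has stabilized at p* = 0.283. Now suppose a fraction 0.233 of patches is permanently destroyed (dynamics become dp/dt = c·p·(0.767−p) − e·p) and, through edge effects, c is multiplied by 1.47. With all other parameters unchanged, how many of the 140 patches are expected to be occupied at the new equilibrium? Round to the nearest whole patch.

Balance c(1−p*) = e gives c = e/(1 − 0.28300) = 0.455/0.71700 = 0.63459.
New p* = 0.767 − e/c = 0.767 − 0.45500/0.93285 = 0.27925.
Expected occupied = 140 × 0.27925 = 39.09 ≈ 39.

39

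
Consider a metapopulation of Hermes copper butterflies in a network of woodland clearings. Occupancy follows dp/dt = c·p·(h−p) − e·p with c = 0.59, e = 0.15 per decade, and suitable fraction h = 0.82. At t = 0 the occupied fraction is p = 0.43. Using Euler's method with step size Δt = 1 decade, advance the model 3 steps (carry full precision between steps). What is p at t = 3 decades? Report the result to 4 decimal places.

Update rule: p ← p + [c·p·(h−p) − e·p]·Δt with Δt = 1.
t = 1: p = 0.43000 + (+0.03444) = 0.46444
t = 2: p = 0.46444 + (+0.02776) = 0.49221
t = 3: p = 0.49221 + (+0.02136) = 0.51357

0.5136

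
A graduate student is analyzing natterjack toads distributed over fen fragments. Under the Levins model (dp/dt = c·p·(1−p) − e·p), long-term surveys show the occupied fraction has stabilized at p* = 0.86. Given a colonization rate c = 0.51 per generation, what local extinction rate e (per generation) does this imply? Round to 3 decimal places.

0.071

At equilibrium c(1−p*) = e.
e = 0.51 × (1 − 0.86) = 0.51 × 0.1400 = 0.0714.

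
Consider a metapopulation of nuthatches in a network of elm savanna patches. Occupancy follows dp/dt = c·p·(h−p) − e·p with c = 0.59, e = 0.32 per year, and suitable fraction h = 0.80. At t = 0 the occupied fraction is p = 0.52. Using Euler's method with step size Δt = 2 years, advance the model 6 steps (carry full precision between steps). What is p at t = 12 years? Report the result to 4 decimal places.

0.2684

Update rule: p ← p + [c·p·(h−p) − e·p]·Δt with Δt = 2.
t = 2: p = 0.52000 + (-0.16099) = 0.35901
t = 4: p = 0.35901 + (-0.04295) = 0.31606
t = 6: p = 0.31606 + (-0.02179) = 0.29427
t = 8: p = 0.29427 + (-0.01272) = 0.28154
t = 10: p = 0.28154 + (-0.00795) = 0.27360
t = 12: p = 0.27360 + (-0.00516) = 0.26844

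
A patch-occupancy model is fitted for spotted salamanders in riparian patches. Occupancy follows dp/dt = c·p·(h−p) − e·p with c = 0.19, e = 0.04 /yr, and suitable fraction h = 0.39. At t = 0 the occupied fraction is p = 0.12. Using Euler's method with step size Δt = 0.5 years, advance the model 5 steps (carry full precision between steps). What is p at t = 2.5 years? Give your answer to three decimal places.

Update rule: p ← p + [c·p·(h−p) − e·p]·Δt with Δt = 0.5.
p: 0.12000 → 0.12068  (Δp = +0.00068)
p: 0.12068 → 0.12135  (Δp = +0.00067)
p: 0.12135 → 0.12202  (Δp = +0.00067)
p: 0.12202 → 0.12269  (Δp = +0.00067)
p: 0.12269 → 0.12335  (Δp = +0.00066)

0.123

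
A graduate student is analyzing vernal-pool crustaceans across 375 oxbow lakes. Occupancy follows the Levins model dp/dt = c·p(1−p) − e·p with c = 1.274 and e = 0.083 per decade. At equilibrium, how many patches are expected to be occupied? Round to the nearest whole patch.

351

p* = 1 − e/c = 1 − 0.083/1.274 = 0.9349.
Expected occupied patches = N × p* = 375 × 0.9349 = 350.57 ≈ 351.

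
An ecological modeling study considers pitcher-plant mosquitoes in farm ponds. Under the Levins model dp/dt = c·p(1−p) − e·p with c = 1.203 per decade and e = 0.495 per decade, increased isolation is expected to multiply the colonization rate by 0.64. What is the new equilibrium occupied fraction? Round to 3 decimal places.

Before: p* = 1 − 0.495/1.203 = 0.5885.
After the change, c = 0.76992, e = 0.495, so p* = 1 − 0.495/0.76992 = 0.3571.

0.357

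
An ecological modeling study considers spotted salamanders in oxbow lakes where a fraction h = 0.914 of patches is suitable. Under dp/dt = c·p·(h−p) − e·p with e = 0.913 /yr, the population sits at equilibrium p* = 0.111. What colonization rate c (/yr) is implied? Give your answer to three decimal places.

At equilibrium c(h−p*) = e, so c = e/(h−p*).
c = 0.913/(0.914 − 0.111) = 0.913/0.8030 = 1.1370.

1.137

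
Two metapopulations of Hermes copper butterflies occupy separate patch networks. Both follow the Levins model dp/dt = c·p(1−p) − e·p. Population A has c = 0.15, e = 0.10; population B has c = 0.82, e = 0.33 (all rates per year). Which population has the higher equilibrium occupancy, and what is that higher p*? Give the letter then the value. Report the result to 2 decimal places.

B, 0.60

A: p*_A = 1 − 0.10/0.15 = 0.3333.
B: p*_B = 1 − 0.33/0.82 = 0.5976.
B is higher at 0.5976.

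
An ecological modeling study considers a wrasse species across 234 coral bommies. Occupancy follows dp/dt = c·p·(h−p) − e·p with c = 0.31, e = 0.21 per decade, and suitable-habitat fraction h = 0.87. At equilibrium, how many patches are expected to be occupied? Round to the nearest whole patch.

p* = h − e/c = 0.87 − 0.6774 = 0.1926.
Expected occupied patches = N × p* = 234 × 0.1926 = 45.06 ≈ 45.

45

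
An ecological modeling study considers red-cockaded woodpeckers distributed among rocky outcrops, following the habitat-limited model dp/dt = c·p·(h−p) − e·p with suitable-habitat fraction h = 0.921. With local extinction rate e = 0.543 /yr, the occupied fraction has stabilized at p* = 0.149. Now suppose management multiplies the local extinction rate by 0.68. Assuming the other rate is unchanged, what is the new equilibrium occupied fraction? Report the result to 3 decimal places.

0.396

Balance c(h−p*) = e gives c = e/(0.921 − 0.14900) = 0.543/0.77200 = 0.70337.
New p* = 0.921 − e/c = 0.921 − 0.36924/0.70337 = 0.39604.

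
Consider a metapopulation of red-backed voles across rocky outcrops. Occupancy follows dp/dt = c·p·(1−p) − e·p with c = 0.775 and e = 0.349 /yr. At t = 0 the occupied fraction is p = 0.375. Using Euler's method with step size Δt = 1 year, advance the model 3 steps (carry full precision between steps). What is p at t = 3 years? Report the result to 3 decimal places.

Update rule: p ← p + [c·p·(1−p) − e·p]·Δt with Δt = 1.
t = 1: p = 0.37500 + (+0.05077) = 0.42577
t = 2: p = 0.42577 + (+0.04089) = 0.46665
t = 3: p = 0.46665 + (+0.03003) = 0.49668

0.497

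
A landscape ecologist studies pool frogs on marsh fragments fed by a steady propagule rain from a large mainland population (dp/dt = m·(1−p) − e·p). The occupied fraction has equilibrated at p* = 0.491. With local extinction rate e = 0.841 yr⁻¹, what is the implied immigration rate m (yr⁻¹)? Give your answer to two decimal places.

At equilibrium m(1−p*) = e·p*, so m = e·p*/(1−p*).
m = 0.841 × 0.491 / 0.5090 = 0.4129/0.5090 = 0.8113.

0.81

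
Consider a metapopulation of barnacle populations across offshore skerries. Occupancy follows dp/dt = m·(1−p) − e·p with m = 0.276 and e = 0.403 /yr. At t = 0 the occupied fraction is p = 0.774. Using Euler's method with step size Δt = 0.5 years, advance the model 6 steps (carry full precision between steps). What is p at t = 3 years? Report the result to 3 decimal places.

Update rule: p ← p + [m·(1−p) − e·p]·Δt with Δt = 0.5.
t = 0.5: p = 0.77400 + (-0.12477) = 0.64923
t = 1: p = 0.64923 + (-0.08241) = 0.56681
t = 1.5: p = 0.56681 + (-0.05443) = 0.51238
t = 2: p = 0.51238 + (-0.03595) = 0.47643
t = 2.5: p = 0.47643 + (-0.02375) = 0.45268
t = 3: p = 0.45268 + (-0.01569) = 0.43700

0.437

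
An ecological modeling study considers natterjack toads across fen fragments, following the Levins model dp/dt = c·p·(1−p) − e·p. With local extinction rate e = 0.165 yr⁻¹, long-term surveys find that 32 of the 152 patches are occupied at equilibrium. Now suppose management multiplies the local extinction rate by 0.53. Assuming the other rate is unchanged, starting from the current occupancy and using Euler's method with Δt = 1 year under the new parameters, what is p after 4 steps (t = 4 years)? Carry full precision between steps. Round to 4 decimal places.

Observed p* = 32/152 = 0.21053.
Balance c(1−p*) = e gives c = e/(1 − 0.21053) = 0.165/0.78947 = 0.20900.
Starting from p₀ = 0.21053; update p ← p + (dp/dt)·Δt with the new parameters.
step 1: Δp = +0.01633, p = 0.22685
step 2: Δp = +0.01682, p = 0.24367
step 3: Δp = +0.01721, p = 0.26088
step 4: Δp = +0.01749, p = 0.27837

0.2784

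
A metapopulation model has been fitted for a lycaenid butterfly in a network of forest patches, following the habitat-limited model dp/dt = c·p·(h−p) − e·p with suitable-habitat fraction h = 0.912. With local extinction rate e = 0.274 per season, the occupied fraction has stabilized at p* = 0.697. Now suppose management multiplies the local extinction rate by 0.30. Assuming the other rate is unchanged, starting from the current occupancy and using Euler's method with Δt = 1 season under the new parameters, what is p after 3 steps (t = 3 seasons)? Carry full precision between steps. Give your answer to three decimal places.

Balance c(h−p*) = e gives c = e/(0.912 − 0.69700) = 0.274/0.21500 = 1.27442.
Starting from p₀ = 0.69700; update p ← p + (dp/dt)·Δt with the new parameters.
step 1: Δp = +0.13368, p = 0.83068
step 2: Δp = +0.01780, p = 0.84849
step 3: Δp = -0.00107, p = 0.84742

0.847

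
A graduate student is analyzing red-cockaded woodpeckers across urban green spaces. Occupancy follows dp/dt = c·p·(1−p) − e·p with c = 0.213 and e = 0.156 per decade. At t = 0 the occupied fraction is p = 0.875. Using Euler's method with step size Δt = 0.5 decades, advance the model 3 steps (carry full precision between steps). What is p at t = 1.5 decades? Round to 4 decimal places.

Update rule: p ← p + [c·p·(1−p) − e·p]·Δt with Δt = 0.5.
step 1: Δp = -0.05660, p = 0.81840
step 2: Δp = -0.04801, p = 0.77039
step 3: Δp = -0.04125, p = 0.72914

0.7291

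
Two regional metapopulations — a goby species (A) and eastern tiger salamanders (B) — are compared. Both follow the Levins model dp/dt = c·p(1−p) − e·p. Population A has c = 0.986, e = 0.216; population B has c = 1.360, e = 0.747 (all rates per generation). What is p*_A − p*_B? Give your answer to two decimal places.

0.33

A: p*_A = 1 − 0.216/0.986 = 0.7809.
B: p*_B = 1 − 0.747/1.360 = 0.4507.
p*_A − p*_B = 0.7809 − 0.4507 = 0.3302.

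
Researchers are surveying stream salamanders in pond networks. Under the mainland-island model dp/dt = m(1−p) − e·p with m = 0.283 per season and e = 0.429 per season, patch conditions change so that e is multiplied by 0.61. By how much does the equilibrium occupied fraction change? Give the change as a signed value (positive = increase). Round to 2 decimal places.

Before: p* = 0.283/(0.283+0.429) = 0.3975.
After: m = 0.283, e = 0.26169; p* = 0.283/0.5447 = 0.5196.
Δp* = 0.5196 − 0.3975 = +0.1221.

0.12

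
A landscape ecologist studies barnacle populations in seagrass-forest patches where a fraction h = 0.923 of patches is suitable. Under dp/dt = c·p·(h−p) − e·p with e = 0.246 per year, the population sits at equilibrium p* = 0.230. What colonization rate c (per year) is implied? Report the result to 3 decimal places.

0.355

At equilibrium c(h−p*) = e, so c = e/(h−p*).
c = 0.246/(0.923 − 0.230) = 0.246/0.6930 = 0.3550.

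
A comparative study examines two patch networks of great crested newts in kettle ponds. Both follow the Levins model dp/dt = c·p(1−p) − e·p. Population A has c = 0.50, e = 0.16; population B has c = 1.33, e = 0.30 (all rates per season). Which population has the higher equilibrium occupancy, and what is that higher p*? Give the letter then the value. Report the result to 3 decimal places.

B, 0.774

A: p*_A = 1 − 0.16/0.50 = 0.6800.
B: p*_B = 1 − 0.30/1.33 = 0.7744.
B is higher at 0.7744.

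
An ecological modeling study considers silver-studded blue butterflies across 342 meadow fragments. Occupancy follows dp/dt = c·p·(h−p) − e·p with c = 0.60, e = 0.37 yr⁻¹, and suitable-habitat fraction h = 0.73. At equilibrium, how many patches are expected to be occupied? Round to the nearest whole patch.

39

p* = h − e/c = 0.73 − 0.6167 = 0.1133.
Expected occupied patches = N × p* = 342 × 0.1133 = 38.76 ≈ 39.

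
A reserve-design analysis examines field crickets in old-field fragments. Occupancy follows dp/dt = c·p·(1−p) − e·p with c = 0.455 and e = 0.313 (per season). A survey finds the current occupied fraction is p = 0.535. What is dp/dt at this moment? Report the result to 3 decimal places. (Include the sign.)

-0.054

Colonization term: c·p·(1−p) = 0.455×0.535×0.4650 = 0.11319.
Extinction term: e·p = 0.16746.
dp/dt = 0.11319 − 0.16746 = -0.05426.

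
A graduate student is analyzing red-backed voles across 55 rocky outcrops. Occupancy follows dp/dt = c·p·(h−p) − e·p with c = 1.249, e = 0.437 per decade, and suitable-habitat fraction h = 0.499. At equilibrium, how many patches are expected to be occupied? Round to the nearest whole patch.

p* = h − e/c = 0.499 − 0.3499 = 0.1491.
Expected occupied patches = N × p* = 55 × 0.1491 = 8.20 ≈ 8.

8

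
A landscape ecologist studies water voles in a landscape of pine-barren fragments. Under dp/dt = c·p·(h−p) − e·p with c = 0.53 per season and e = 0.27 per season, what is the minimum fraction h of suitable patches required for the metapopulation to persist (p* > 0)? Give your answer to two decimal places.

p* = h − e/c is positive only when h > e/c.
h_min = e/c = 0.27/0.53 = 0.5094.

0.51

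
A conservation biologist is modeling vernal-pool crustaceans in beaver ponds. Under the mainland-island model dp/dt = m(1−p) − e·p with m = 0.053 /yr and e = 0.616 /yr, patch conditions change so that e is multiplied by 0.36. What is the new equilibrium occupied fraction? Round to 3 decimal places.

0.193

Before: p* = 0.053/(0.053+0.616) = 0.0792.
After: m = 0.053, e = 0.22176; p* = 0.053/0.2748 = 0.1929.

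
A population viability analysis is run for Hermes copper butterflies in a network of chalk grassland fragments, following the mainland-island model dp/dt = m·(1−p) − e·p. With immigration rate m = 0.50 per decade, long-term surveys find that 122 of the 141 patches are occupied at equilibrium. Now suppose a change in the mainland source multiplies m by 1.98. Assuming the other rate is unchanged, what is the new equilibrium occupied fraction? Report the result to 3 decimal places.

Observed p* = 122/141 = 0.86525.
Balance m(1−p*) = e·p* gives e = m(1−p*)/p* = 0.50×0.13475/0.86525 = 0.07787.
New p* = m/(m+e) = 0.99000/(0.99000+0.07787) = 0.92708.

0.927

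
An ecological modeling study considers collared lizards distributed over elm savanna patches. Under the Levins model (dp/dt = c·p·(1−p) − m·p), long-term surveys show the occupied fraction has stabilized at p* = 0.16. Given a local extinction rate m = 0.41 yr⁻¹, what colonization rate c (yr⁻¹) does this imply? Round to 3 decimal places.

At equilibrium c(1−p*) = m, so c = m/(1−p*).
c = 0.41/(1 − 0.16) = 0.41/0.8400 = 0.4881.

0.488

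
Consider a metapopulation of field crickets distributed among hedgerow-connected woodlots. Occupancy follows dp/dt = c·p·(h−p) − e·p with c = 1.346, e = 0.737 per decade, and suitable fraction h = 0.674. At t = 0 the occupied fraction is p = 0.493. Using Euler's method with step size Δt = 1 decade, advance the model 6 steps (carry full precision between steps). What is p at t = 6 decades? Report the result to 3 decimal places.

Update rule: p ← p + [c·p·(h−p) − e·p]·Δt with Δt = 1.
t = 1: p = 0.49300 + (-0.24323) = 0.24977
t = 2: p = 0.24977 + (-0.04146) = 0.20831
t = 3: p = 0.20831 + (-0.02295) = 0.18536
t = 4: p = 0.18536 + (-0.01470) = 0.17066
t = 5: p = 0.17066 + (-0.01016) = 0.16051
t = 6: p = 0.16051 + (-0.00736) = 0.15315

0.153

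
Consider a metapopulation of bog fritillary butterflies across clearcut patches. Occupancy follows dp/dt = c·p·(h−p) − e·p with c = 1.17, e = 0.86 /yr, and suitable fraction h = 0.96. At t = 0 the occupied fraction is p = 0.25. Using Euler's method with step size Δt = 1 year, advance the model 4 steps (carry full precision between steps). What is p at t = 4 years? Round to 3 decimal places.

Update rule: p ← p + [c·p·(h−p) − e·p]·Δt with Δt = 1.
step 1: Δp = -0.00733, p = 0.24267
step 2: Δp = -0.00503, p = 0.23764
step 3: Δp = -0.00353, p = 0.23412
step 4: Δp = -0.00251, p = 0.23161

0.232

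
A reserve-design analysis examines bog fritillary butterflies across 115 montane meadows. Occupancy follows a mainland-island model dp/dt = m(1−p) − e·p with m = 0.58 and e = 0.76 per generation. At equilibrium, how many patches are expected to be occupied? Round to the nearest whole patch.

p* = m/(m+e) = 0.58/1.3400 = 0.4328.
Expected occupied patches = N × p* = 115 × 0.4328 = 49.78 ≈ 50.

50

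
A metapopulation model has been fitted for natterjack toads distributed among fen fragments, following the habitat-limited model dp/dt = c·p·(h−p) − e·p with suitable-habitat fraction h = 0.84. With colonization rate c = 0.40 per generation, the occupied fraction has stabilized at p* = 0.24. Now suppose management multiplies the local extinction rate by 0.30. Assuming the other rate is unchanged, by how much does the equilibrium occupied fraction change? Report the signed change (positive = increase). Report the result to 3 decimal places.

0.420

Balance c(h−p*) = e gives e = 0.40×(0.84 − 0.24000) = 0.24000.
New p* = 0.84 − e/c = 0.84 − 0.07200/0.40000 = 0.66000.
Δp* = 0.66000 − 0.24000 = +0.42000.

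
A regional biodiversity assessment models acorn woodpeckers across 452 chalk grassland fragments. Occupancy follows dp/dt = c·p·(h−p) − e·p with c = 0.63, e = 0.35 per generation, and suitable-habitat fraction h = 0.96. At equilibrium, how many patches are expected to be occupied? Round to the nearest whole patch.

p* = h − e/c = 0.96 − 0.5556 = 0.4044.
Expected occupied patches = N × p* = 452 × 0.4044 = 182.81 ≈ 183.

183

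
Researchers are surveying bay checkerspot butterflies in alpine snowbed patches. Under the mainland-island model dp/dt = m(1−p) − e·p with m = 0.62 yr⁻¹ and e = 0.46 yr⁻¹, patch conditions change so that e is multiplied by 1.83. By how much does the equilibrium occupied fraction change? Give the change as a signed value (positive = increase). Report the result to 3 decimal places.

-0.150

Before: p* = 0.62/(0.62+0.46) = 0.5741.
After: m = 0.62, e = 0.8418; p* = 0.62/1.4618 = 0.4241.
Δp* = 0.4241 − 0.5741 = -0.1499.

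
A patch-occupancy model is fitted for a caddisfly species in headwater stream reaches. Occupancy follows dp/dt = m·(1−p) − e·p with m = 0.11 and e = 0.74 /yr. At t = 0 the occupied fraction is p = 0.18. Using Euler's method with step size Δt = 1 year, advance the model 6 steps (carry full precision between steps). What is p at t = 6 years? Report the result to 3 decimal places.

Update rule: p ← p + [m·(1−p) − e·p]·Δt with Δt = 1.
step 1: Δp = -0.04300, p = 0.13700
step 2: Δp = -0.00645, p = 0.13055
step 3: Δp = -0.00097, p = 0.12958
step 4: Δp = -0.00015, p = 0.12944
step 5: Δp = -0.00002, p = 0.12942
step 6: Δp = -0.00000, p = 0.12941

0.129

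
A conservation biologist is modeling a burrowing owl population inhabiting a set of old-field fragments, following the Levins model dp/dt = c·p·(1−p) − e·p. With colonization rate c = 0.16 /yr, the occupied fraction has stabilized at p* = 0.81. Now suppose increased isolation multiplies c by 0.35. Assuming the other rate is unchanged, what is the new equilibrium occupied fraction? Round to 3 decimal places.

Balance c(1−p*) = e gives e = 0.16×(1 − 0.81000) = 0.03040.
New p* = 1 − e/c = 1 − 0.03040/0.05600 = 0.45714.

0.457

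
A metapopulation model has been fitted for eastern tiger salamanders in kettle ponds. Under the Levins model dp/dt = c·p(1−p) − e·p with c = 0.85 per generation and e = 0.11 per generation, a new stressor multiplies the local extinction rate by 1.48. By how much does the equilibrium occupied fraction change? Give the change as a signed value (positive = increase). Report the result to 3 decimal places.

-0.062

Before: p* = 1 − 0.11/0.85 = 0.8706.
After the change, c = 0.85, e = 0.1628, so p* = 1 − 0.1628/0.85 = 0.8085.
Δp* = 0.8085 − 0.8706 = -0.0621.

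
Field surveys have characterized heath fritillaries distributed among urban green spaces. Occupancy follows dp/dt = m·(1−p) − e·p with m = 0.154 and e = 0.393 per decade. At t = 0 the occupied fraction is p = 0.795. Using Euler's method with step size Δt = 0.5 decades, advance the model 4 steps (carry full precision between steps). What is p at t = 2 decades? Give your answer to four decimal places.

Update rule: p ← p + [m·(1−p) − e·p]·Δt with Δt = 0.5.
  1  |  dp/dt·Δt = -0.140433  |  p_1 = 0.654567
  2  |  dp/dt·Δt = -0.102024  |  p_2 = 0.552543
  3  |  dp/dt·Δt = -0.074121  |  p_3 = 0.478423
  4  |  dp/dt·Δt = -0.053849  |  p_4 = 0.424574

0.4246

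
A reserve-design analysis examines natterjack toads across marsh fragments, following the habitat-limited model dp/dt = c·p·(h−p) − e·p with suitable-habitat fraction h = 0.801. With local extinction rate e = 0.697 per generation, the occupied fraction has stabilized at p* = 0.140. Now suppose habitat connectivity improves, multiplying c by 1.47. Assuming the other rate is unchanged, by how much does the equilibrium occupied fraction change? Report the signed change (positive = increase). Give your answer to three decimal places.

Balance c(h−p*) = e gives c = e/(0.801 − 0.14000) = 0.697/0.66100 = 1.05446.
New p* = 0.801 − e/c = 0.801 − 0.69700/1.55006 = 0.35134.
Δp* = 0.35134 − 0.14000 = +0.21134.

0.211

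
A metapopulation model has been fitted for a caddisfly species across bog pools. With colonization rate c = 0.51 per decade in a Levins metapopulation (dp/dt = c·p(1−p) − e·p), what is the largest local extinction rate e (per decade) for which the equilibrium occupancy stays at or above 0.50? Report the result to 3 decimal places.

1 − e/c ≥ 0.50 ⇒ e ≤ c(1 − 0.50) = 0.51 × 0.5000.
e_max = 0.2550.

0.255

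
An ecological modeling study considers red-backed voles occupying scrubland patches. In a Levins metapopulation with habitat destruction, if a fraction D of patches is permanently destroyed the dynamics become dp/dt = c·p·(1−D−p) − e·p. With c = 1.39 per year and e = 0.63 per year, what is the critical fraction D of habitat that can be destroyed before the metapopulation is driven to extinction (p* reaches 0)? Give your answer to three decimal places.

0.547

The nontrivial equilibrium is p* = (1−D) − e/c; extinction occurs when this hits zero.
So D_crit = 1 − e/c = 1 − 0.63/1.39 = 1 − 0.4532 = 0.5468.
Note this equals the original equilibrium occupancy — the Levins extinction-debt result.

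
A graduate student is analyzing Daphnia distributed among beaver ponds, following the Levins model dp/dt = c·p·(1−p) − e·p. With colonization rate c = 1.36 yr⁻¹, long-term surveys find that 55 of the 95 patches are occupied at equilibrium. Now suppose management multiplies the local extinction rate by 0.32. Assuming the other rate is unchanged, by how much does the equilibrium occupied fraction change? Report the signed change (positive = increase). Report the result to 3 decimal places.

0.286

Observed p* = 55/95 = 0.57895.
Balance c(1−p*) = e gives e = 1.36×(1 − 0.57895) = 0.57263.
New p* = 1 − e/c = 1 − 0.18324/1.36000 = 0.86526.
Δp* = 0.86526 − 0.57895 = +0.28631.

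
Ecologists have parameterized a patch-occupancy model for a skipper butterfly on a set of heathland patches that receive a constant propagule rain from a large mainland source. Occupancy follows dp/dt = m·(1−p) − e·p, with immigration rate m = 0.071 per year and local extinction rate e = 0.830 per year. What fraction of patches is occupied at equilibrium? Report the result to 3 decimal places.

0.079

Setting dp/dt = 0: m − m·p* = e·p*, so m = (m+e)·p*.
p* = m/(m+e) = 0.071/(0.071+0.830) = 0.071/0.9010 = 0.0788.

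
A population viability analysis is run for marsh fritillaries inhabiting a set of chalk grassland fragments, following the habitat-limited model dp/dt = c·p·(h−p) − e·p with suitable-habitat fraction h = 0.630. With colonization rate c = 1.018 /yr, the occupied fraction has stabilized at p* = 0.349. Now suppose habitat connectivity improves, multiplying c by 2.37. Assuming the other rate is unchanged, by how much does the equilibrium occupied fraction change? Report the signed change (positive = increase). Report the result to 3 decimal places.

Balance c(h−p*) = e gives e = 1.018×(0.63 − 0.34900) = 0.28606.
New p* = 0.63 − e/c = 0.63 − 0.28606/2.41266 = 0.51143.
Δp* = 0.51143 − 0.34900 = +0.16243.

0.162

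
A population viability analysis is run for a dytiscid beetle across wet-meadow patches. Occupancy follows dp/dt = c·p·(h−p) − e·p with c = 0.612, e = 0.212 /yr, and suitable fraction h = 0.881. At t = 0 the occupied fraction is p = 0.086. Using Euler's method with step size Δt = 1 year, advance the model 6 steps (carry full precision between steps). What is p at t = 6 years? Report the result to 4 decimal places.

Update rule: p ← p + [c·p·(h−p) − e·p]·Δt with Δt = 1.
p: 0.08600 → 0.10961  (Δp = +0.02361)
p: 0.10961 → 0.13812  (Δp = +0.02851)
p: 0.13812 → 0.17163  (Δp = +0.03351)
p: 0.17163 → 0.20976  (Δp = +0.03813)
p: 0.20976 → 0.25146  (Δp = +0.04170)
p: 0.25146 → 0.29503  (Δp = +0.04357)

0.2950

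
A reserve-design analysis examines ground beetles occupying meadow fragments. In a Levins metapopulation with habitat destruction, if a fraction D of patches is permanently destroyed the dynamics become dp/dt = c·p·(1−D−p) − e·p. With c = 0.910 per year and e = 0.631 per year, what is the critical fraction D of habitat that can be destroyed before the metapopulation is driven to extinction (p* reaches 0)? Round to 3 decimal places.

0.307

The nontrivial equilibrium is p* = (1−D) − e/c; extinction occurs when this hits zero.
So D_crit = 1 − e/c = 1 − 0.631/0.910 = 1 − 0.6934 = 0.3066.
Note this equals the original equilibrium occupancy — the Levins extinction-debt result.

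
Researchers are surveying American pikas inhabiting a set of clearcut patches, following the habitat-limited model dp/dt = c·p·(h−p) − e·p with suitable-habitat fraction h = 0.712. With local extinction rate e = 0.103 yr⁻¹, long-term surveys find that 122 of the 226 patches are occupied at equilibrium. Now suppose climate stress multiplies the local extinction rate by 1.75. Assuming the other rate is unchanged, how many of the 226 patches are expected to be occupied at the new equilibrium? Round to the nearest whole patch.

Observed p* = 122/226 = 0.53982.
Balance c(h−p*) = e gives c = e/(0.712 − 0.53982) = 0.103/0.17218 = 0.59821.
New p* = 0.712 − e/c = 0.712 − 0.18025/0.59821 = 0.41068.
Expected occupied = 226 × 0.41068 = 92.81 ≈ 93.

93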